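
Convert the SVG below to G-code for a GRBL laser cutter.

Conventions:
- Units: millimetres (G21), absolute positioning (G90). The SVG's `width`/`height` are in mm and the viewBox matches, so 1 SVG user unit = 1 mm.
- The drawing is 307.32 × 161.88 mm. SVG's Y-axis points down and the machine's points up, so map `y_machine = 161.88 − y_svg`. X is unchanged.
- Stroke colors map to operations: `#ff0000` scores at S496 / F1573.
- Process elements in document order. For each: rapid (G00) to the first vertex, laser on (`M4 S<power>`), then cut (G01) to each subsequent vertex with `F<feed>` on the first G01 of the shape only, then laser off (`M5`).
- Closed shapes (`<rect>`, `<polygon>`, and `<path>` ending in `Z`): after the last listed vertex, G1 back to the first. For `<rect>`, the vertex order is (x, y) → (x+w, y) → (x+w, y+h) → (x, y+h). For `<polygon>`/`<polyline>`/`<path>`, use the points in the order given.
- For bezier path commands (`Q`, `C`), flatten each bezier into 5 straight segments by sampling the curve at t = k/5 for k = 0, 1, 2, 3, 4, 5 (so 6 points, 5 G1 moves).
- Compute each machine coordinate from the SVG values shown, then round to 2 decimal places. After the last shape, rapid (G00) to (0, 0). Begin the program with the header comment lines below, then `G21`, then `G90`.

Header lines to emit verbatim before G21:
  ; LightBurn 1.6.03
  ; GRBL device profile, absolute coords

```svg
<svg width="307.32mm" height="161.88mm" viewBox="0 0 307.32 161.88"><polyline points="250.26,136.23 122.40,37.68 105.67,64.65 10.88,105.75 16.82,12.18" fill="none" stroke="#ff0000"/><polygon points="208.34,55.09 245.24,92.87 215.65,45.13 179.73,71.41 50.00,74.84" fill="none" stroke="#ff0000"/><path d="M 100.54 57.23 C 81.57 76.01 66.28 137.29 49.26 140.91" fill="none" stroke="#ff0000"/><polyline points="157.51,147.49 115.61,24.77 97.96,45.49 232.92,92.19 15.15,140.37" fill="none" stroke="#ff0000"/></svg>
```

1 u = 1 mm; y_m = 161.88 − y.

[1] `<polyline>` open polyline, #ff0000→score S496 F1573: (250.26,25.65) → (122.40,124.20) → (105.67,97.23) → (10.88,56.13) → (16.82,149.70)

[2] `<polygon>` closed polygon, #ff0000→score S496 F1573: (208.34,106.79) → (245.24,69.01) → (215.65,116.75) → (179.73,90.47) → (50.00,87.04) → (208.34,106.79) (closed)

[3] `<path>` cubic bezier, #ff0000→score S496 F1573: (100.54,104.65) → (89.56,89.08) → (79.20,68.12) → (69.20,46.58) → (59.31,29.26) → (49.26,20.97)

[4] `<polyline>` open polyline, #ff0000→score S496 F1573: (157.51,14.39) → (115.61,137.11) → (97.96,116.39) → (232.92,69.69) → (15.15,21.51)

; LightBurn 1.6.03
; GRBL device profile, absolute coords
G21
G90
G00 X250.26 Y25.65
M4 S496
G01 X122.40 Y124.20 F1573
G01 X105.67 Y97.23
G01 X10.88 Y56.13
G01 X16.82 Y149.70
M5
G00 X208.34 Y106.79
M4 S496
G01 X245.24 Y69.01 F1573
G01 X215.65 Y116.75
G01 X179.73 Y90.47
G01 X50.00 Y87.04
G01 X208.34 Y106.79
M5
G00 X100.54 Y104.65
M4 S496
G01 X89.56 Y89.08 F1573
G01 X79.20 Y68.12
G01 X69.20 Y46.58
G01 X59.31 Y29.26
G01 X49.26 Y20.97
M5
G00 X157.51 Y14.39
M4 S496
G01 X115.61 Y137.11 F1573
G01 X97.96 Y116.39
G01 X232.92 Y69.69
G01 X15.15 Y21.51
M5
G00 X0.00 Y0.00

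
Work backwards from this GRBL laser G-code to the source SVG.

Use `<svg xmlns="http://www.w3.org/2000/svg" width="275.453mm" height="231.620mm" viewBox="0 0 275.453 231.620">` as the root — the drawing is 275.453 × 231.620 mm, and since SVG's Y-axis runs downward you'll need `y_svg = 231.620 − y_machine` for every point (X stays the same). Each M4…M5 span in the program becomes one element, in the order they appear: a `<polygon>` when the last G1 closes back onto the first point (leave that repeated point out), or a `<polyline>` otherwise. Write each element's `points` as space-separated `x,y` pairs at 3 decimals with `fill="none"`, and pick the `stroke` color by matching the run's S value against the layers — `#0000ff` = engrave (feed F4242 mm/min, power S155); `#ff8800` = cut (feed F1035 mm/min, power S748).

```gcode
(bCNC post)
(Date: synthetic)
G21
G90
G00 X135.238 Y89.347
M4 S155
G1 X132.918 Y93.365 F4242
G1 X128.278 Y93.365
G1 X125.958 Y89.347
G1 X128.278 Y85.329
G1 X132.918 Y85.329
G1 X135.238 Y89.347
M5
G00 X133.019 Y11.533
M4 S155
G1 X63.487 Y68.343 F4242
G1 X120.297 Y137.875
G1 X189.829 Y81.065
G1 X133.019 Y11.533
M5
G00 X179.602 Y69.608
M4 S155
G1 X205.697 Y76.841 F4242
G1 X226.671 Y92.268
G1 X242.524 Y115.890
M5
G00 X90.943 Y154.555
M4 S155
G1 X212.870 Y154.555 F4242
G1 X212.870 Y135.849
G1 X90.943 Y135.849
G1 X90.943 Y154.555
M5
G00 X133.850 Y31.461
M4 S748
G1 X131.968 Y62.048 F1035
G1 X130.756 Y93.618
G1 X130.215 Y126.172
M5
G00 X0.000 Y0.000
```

<svg xmlns="http://www.w3.org/2000/svg" width="275.453mm" height="231.620mm" viewBox="0 0 275.453 231.620">
  <polygon points="135.238,142.273 132.918,138.255 128.278,138.255 125.958,142.273 128.278,146.291 132.918,146.291" fill="none" stroke="#0000ff"/>
  <polygon points="133.019,220.087 63.487,163.277 120.297,93.745 189.829,150.555" fill="none" stroke="#0000ff"/>
  <polyline points="179.602,162.012 205.697,154.779 226.671,139.352 242.524,115.730" fill="none" stroke="#0000ff"/>
  <polygon points="90.943,77.065 212.870,77.065 212.870,95.771 90.943,95.771" fill="none" stroke="#0000ff"/>
  <polyline points="133.850,200.159 131.968,169.572 130.756,138.002 130.215,105.448" fill="none" stroke="#ff8800"/>
</svg>

Each laser-on run becomes one SVG element. Flip Y back into SVG space with y_svg = 231.620 − y_machine.

Run 1: S155 ⇒ engrave layer `#0000ff`. The run returns to its start, so emit a `<polygon>` with points (Y-flipped): 135.238,142.273 132.918,138.255 128.278,138.255 125.958,142.273 128.278,146.291 132.918,146.291.

Run 2: the run's S155 means `#0000ff` (engrave). The run returns to its start, so emit a `<polygon>` with points (Y-flipped): 133.019,220.087 63.487,163.277 120.297,93.745 189.829,150.555.

Run 3: the run's S155 means `#0000ff` (engrave). The run is open, so emit a `<polyline>` with points (Y-flipped): 179.602,162.012 205.697,154.779 226.671,139.352 242.524,115.730.

Run 4: power S155 maps to stroke `#0000ff` (engrave). The run returns to its start, so emit a `<polygon>` with points (Y-flipped): 90.943,77.065 212.870,77.065 212.870,95.771 90.943,95.771.

Run 5: S748 ⇒ cut layer `#ff8800`. The run is open, so emit a `<polyline>` with points (Y-flipped): 133.850,200.159 131.968,169.572 130.756,138.002 130.215,105.448.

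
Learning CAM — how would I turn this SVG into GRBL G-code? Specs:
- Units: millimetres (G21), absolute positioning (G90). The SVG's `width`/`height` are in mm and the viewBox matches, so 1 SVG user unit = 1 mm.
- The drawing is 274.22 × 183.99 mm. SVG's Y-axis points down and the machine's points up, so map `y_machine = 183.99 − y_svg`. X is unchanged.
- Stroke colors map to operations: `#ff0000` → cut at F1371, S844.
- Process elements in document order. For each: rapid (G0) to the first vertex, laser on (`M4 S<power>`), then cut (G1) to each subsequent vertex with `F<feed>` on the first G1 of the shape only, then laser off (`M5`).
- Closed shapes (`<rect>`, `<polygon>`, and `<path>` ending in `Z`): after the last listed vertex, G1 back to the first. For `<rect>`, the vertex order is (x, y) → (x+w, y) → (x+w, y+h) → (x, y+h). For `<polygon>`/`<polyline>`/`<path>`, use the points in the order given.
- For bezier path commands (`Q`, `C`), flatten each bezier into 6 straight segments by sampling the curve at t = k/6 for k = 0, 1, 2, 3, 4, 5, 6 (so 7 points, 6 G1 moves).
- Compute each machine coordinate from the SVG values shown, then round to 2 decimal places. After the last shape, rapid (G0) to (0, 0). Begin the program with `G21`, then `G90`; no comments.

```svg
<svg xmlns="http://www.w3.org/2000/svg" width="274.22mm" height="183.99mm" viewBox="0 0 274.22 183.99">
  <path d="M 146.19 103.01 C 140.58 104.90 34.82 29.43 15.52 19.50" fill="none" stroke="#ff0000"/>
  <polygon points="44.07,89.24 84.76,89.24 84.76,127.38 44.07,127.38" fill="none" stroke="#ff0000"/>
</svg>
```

G21
G90
G0 X146.19 Y80.98
M4 S844
G1 X135.90 Y85.82 F1371
G1 X114.11 Y99.58
G1 X85.99 Y118.30
G1 X56.73 Y138.01
G1 X31.51 Y154.72
G1 X15.52 Y164.49
M5
G0 X44.07 Y94.75
M4 S844
G1 X84.76 Y94.75 F1371
G1 X84.76 Y56.61
G1 X44.07 Y56.61
G1 X44.07 Y94.75
M5
G0 X0.00 Y0.00

Since the viewBox matches the mm dimensions, user units are millimetres directly. The only transform is the Y-flip y_m = 183.99 − y_svg.

Shape 1 is a cubic bezier drawn with `<path>`. Its stroke #ff0000 means cut at S844, F1371. After flipping Y the toolpath is (146.19,80.98) → (135.90,85.82) → (114.11,99.58) → (85.99,118.30) → (56.73,138.01) → (31.51,154.72) → (15.52,164.49).

Shape 2 is a rectangle drawn with `<polygon>`. Its stroke #ff0000 means cut at S844, F1371. After flipping Y the toolpath is (44.07,94.75) → (84.76,94.75) → (84.76,56.61) → (44.07,56.61) → (44.07,94.75), returning to the start.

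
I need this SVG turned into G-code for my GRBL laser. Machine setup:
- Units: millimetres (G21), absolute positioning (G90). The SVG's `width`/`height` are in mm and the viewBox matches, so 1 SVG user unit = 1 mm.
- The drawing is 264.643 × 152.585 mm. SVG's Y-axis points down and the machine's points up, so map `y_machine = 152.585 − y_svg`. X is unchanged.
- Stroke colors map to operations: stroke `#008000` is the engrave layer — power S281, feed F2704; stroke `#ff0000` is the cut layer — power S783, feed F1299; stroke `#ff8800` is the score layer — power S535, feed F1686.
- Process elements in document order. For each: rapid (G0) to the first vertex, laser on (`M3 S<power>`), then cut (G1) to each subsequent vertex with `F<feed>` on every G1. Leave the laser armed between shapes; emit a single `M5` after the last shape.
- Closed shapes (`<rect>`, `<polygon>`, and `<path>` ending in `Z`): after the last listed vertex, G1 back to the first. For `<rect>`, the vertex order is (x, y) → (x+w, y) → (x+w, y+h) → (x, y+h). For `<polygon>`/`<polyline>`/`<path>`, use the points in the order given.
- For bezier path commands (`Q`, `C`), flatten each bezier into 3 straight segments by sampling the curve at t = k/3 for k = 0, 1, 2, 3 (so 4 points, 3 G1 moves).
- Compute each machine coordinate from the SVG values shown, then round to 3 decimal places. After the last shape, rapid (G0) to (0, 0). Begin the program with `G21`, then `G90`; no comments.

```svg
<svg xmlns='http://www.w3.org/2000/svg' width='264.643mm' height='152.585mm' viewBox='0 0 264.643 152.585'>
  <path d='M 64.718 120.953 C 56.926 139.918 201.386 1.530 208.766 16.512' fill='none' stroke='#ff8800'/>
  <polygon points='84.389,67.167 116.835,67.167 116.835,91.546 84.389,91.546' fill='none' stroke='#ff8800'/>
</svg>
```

G21
G90
G0 X64.718 Y31.632
M3 S535
G1 X96.961 Y53.610 F1686
G1 X166.409 Y111.440 F1686
G1 X208.766 Y136.073 F1686
G0 X84.389 Y85.418
M3 S535
G1 X116.835 Y85.418 F1686
G1 X116.835 Y61.039 F1686
G1 X84.389 Y61.039 F1686
G1 X84.389 Y85.418 F1686
M5
G0 X0.000 Y0.000

1 u = 1 mm; y_m = 152.585 − y.

[1] `<path>` cubic bezier, #ff8800→score S535 F1686: (64.718,31.632) → (96.961,53.610) → (166.409,111.440) → (208.766,136.073)

[2] `<polygon>` rectangle, #ff8800→score S535 F1686: (84.389,85.418) → (116.835,85.418) → (116.835,61.039) → (84.389,61.039) → (84.389,85.418) (closed)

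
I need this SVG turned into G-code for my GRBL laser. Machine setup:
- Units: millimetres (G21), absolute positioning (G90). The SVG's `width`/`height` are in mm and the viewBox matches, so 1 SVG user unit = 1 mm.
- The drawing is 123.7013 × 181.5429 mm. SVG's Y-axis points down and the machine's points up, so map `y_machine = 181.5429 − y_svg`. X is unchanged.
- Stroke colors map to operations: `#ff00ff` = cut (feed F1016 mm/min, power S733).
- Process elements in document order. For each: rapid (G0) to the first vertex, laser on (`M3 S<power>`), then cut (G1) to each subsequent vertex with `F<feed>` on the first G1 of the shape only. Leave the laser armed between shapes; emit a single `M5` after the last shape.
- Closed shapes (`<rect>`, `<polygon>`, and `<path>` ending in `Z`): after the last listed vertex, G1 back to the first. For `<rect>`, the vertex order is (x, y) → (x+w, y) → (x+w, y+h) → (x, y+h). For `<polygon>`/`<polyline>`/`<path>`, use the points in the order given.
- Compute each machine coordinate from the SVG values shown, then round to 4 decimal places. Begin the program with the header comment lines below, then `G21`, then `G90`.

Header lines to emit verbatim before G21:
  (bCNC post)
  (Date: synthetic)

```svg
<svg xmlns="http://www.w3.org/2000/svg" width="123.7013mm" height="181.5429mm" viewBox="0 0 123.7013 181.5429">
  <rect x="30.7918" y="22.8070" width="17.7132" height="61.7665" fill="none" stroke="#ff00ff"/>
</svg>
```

(bCNC post)
(Date: synthetic)
G21
G90
G0 X30.7918 Y158.7359
M3 S733
G1 X48.5050 Y158.7359 F1016
G1 X48.5050 Y96.9694
G1 X30.7918 Y96.9694
G1 X30.7918 Y158.7359
M5

Since the viewBox matches the mm dimensions, user units are millimetres directly. The only transform is the Y-flip y_m = 181.5429 − y_svg.

Shape 1 is a rectangle drawn with `<rect>`. Its stroke #ff00ff means cut at S733, F1016. After flipping Y the toolpath is (30.7918,158.7359) → (48.5050,158.7359) → (48.5050,96.9694) → (30.7918,96.9694) → (30.7918,158.7359), returning to the start.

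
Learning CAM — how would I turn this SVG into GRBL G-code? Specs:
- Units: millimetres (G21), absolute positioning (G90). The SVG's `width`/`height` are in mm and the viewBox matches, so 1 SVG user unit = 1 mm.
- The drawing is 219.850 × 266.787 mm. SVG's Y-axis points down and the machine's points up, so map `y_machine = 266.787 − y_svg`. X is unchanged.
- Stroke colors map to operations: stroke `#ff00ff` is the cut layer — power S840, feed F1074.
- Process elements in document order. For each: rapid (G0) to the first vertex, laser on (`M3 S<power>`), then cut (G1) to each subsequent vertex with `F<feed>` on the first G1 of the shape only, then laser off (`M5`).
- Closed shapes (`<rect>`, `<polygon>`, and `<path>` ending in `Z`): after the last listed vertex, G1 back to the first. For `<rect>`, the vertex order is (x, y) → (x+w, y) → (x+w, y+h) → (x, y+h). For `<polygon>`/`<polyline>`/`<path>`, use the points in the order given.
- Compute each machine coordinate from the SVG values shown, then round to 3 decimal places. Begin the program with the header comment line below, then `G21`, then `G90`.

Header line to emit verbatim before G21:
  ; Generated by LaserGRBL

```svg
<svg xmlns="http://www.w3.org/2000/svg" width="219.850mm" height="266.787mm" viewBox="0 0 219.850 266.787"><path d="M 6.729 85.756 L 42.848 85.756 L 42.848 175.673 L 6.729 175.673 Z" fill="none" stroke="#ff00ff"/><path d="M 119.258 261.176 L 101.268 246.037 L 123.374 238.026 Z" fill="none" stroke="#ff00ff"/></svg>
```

; Generated by LaserGRBL
G21
G90
G0 X6.729 Y181.031
M3 S840
G1 X42.848 Y181.031 F1074
G1 X42.848 Y91.114
G1 X6.729 Y91.114
G1 X6.729 Y181.031
M5
G0 X119.258 Y5.611
M3 S840
G1 X101.268 Y20.750 F1074
G1 X123.374 Y28.761
G1 X119.258 Y5.611
M5

Since the viewBox matches the mm dimensions, user units are millimetres directly. The only transform is the Y-flip y_m = 266.787 − y_svg.

Shape 1 is a rectangle drawn with `<path>`. Its stroke #ff00ff means cut at S840, F1074. After flipping Y the toolpath is (6.729,181.031) → (42.848,181.031) → (42.848,91.114) → (6.729,91.114) → (6.729,181.031), returning to the start.

Shape 2 is a regular polygon drawn with `<path>`. Its stroke #ff00ff means cut at S840, F1074. After flipping Y the toolpath is (119.258,5.611) → (101.268,20.750) → (123.374,28.761) → (119.258,5.611), returning to the start.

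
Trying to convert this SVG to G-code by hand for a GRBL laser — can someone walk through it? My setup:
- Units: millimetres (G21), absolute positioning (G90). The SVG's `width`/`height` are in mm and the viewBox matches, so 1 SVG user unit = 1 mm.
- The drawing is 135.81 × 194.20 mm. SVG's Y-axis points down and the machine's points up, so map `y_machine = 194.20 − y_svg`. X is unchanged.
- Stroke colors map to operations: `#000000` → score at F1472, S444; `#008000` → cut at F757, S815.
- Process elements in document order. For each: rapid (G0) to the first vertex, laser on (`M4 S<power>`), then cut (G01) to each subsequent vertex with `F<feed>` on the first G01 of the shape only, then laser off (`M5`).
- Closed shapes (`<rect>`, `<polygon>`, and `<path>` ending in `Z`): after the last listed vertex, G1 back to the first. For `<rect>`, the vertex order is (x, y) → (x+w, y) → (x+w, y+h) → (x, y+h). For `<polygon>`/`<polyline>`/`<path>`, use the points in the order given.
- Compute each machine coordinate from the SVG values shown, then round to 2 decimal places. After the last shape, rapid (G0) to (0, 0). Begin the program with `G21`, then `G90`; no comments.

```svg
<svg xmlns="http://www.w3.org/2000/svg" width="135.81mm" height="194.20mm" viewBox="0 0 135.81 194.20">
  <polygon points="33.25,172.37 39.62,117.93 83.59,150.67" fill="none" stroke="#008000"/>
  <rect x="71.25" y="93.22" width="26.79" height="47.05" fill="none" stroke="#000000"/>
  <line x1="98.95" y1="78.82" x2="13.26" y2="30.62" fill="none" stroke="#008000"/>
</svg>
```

1 u = 1 mm; y_m = 194.20 − y.

[1] `<polygon>` regular polygon, #008000→cut S815 F757: (33.25,21.83) → (39.62,76.27) → (83.59,43.53) → (33.25,21.83) (closed)

[2] `<rect>` rectangle, #000000→score S444 F1472: (71.25,100.98) → (98.04,100.98) → (98.04,53.93) → (71.25,53.93) → (71.25,100.98) (closed)

[3] `<line>` line segment, #008000→cut S815 F757: (98.95,115.38) → (13.26,163.58)

G21
G90
G0 X33.25 Y21.83
M4 S815
G01 X39.62 Y76.27 F757
G01 X83.59 Y43.53
G01 X33.25 Y21.83
M5
G0 X71.25 Y100.98
M4 S444
G01 X98.04 Y100.98 F1472
G01 X98.04 Y53.93
G01 X71.25 Y53.93
G01 X71.25 Y100.98
M5
G0 X98.95 Y115.38
M4 S815
G01 X13.26 Y163.58 F757
M5
G0 X0.00 Y0.00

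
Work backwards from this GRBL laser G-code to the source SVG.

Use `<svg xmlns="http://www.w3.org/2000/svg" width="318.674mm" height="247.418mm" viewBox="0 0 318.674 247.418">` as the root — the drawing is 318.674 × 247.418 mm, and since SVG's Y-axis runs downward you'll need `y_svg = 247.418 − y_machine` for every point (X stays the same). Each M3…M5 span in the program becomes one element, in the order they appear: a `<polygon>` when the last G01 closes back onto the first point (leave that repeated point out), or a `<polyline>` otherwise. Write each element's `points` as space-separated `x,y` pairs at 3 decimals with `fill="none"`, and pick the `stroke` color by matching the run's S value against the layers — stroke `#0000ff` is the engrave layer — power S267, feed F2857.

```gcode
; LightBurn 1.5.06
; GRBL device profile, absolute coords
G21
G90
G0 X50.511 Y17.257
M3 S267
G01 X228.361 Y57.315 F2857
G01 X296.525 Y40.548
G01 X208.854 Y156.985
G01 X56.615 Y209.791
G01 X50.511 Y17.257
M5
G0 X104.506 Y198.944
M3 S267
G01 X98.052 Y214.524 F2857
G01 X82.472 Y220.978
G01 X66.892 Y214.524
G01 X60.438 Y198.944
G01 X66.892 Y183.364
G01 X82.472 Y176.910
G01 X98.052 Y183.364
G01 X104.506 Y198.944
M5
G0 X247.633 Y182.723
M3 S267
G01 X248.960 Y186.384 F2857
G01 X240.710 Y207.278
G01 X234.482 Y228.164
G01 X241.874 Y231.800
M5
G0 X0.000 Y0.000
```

<svg xmlns="http://www.w3.org/2000/svg" width="318.674mm" height="247.418mm" viewBox="0 0 318.674 247.418">
  <polygon points="50.511,230.161 228.361,190.103 296.525,206.870 208.854,90.433 56.615,37.627" fill="none" stroke="#0000ff"/>
  <polygon points="104.506,48.474 98.052,32.894 82.472,26.440 66.892,32.894 60.438,48.474 66.892,64.054 82.472,70.508 98.052,64.054" fill="none" stroke="#0000ff"/>
  <polyline points="247.633,64.695 248.960,61.034 240.710,40.140 234.482,19.254 241.874,15.618" fill="none" stroke="#0000ff"/>
</svg>

Each laser-on run becomes one SVG element. Flip Y back into SVG space with y_svg = 247.418 − y_machine. Every run uses S267, so all elements get stroke `#0000ff` (engrave).

Run 1: The run returns to its start, so emit a `<polygon>` with points (Y-flipped): 50.511,230.161 228.361,190.103 296.525,206.870 208.854,90.433 56.615,37.627.

Run 2: The run returns to its start, so emit a `<polygon>` with points (Y-flipped): 104.506,48.474 98.052,32.894 82.472,26.440 66.892,32.894 60.438,48.474 66.892,64.054 82.472,70.508 98.052,64.054.

Run 3: The run is open, so emit a `<polyline>` with points (Y-flipped): 247.633,64.695 248.960,61.034 240.710,40.140 234.482,19.254 241.874,15.618.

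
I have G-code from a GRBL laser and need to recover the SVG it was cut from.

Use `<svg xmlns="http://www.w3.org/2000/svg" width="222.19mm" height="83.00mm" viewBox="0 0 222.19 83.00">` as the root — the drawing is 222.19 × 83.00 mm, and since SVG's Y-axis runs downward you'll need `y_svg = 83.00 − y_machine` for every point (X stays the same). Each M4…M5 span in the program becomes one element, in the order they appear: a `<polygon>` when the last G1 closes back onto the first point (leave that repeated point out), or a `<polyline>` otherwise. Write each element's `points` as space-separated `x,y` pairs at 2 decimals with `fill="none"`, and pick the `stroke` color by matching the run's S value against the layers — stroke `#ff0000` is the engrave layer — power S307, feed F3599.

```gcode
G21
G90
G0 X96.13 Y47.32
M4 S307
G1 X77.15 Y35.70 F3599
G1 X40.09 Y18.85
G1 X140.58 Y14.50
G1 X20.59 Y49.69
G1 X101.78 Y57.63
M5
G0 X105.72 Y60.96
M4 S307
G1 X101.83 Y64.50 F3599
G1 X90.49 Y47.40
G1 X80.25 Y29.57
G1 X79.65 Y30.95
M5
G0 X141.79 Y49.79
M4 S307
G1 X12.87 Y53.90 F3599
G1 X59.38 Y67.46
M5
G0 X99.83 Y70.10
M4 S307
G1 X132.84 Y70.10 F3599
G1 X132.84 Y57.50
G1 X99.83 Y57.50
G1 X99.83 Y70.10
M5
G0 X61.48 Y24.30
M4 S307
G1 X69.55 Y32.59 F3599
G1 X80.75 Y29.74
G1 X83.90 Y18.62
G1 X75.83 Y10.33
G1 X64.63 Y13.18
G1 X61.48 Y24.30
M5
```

y_svg = 83.00 − y_m. Every run uses S307, so all elements get stroke `#ff0000` (engrave).

[1] open run; points: 96.13,35.68 77.15,47.30 40.09,64.15 140.58,68.50 20.59,33.31 101.78,25.37

[2] open run; points: 105.72,22.04 101.83,18.50 90.49,35.60 80.25,53.43 79.65,52.05

[3] open run; points: 141.79,33.21 12.87,29.10 59.38,15.54

[4] closed run; points: 99.83,12.90 132.84,12.90 132.84,25.50 99.83,25.50

[5] closed run; points: 61.48,58.70 69.55,50.41 80.75,53.26 83.90,64.38 75.83,72.67 64.63,69.82

<svg xmlns="http://www.w3.org/2000/svg" width="222.19mm" height="83.00mm" viewBox="0 0 222.19 83.00">
  <polyline points="96.13,35.68 77.15,47.30 40.09,64.15 140.58,68.50 20.59,33.31 101.78,25.37" fill="none" stroke="#ff0000"/>
  <polyline points="105.72,22.04 101.83,18.50 90.49,35.60 80.25,53.43 79.65,52.05" fill="none" stroke="#ff0000"/>
  <polyline points="141.79,33.21 12.87,29.10 59.38,15.54" fill="none" stroke="#ff0000"/>
  <polygon points="99.83,12.90 132.84,12.90 132.84,25.50 99.83,25.50" fill="none" stroke="#ff0000"/>
  <polygon points="61.48,58.70 69.55,50.41 80.75,53.26 83.90,64.38 75.83,72.67 64.63,69.82" fill="none" stroke="#ff0000"/>
</svg>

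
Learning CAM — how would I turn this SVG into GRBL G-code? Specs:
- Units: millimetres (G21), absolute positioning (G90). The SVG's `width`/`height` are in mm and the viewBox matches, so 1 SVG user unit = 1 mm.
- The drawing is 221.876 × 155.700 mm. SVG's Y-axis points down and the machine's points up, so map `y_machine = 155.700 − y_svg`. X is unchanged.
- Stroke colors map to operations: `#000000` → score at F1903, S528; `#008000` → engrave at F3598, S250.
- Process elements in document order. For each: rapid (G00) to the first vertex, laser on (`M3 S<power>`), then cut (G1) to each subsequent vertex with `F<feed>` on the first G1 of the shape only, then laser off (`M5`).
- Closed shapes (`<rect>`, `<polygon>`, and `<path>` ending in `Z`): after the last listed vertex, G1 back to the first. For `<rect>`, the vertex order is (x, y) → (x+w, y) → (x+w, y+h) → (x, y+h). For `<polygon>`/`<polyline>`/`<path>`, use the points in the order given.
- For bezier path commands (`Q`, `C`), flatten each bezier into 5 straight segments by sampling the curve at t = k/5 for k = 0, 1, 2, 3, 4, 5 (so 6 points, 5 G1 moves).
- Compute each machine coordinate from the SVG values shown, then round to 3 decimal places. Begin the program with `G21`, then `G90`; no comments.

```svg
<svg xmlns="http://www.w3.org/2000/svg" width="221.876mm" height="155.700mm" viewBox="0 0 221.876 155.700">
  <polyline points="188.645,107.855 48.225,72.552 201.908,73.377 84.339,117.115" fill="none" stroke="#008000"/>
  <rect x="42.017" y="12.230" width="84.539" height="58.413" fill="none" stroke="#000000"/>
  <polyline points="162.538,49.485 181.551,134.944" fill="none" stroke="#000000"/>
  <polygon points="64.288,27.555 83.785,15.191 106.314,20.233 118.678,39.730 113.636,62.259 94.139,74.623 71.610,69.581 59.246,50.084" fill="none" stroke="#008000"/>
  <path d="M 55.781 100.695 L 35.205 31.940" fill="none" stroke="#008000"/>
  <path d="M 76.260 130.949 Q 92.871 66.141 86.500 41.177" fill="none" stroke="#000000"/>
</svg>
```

G21
G90
G00 X188.645 Y47.845
M3 S250
G1 X48.225 Y83.148 F3598
G1 X201.908 Y82.323
G1 X84.339 Y38.585
M5
G00 X42.017 Y143.470
M3 S528
G1 X126.556 Y143.470 F1903
G1 X126.556 Y85.057
G1 X42.017 Y85.057
G1 X42.017 Y143.470
M5
G00 X162.538 Y106.215
M3 S528
G1 X181.551 Y20.756 F1903
M5
G00 X64.288 Y128.145
M3 S250
G1 X83.785 Y140.509 F3598
G1 X106.314 Y135.467
G1 X118.678 Y115.970
G1 X113.636 Y93.441
G1 X94.139 Y81.077
G1 X71.610 Y86.119
G1 X59.246 Y105.616
G1 X64.288 Y128.145
M5
G00 X55.781 Y55.005
M3 S250
G1 X35.205 Y123.760 F3598
M5
G00 X76.260 Y24.751
M3 S528
G1 X81.985 Y49.080 F1903
G1 X85.872 Y70.222
G1 X87.920 Y88.177
G1 X88.129 Y102.944
G1 X86.500 Y114.523
M5

1 u = 1 mm; y_m = 155.700 − y.

[1] `<polyline>` open polyline, #008000→engrave S250 F3598: (188.645,47.845) → (48.225,83.148) → (201.908,82.323) → (84.339,38.585)

[2] `<rect>` rectangle, #000000→score S528 F1903: (42.017,143.470) → (126.556,143.470) → (126.556,85.057) → (42.017,85.057) → (42.017,143.470) (closed)

[3] `<polyline>` line segment, #000000→score S528 F1903: (162.538,106.215) → (181.551,20.756)

[4] `<polygon>` regular polygon, #008000→engrave S250 F3598: (64.288,128.145) → (83.785,140.509) → (106.314,135.467) → (118.678,115.970) → (113.636,93.441) → (94.139,81.077) → (71.610,86.119) → (59.246,105.616) → (64.288,128.145) (closed)

[5] `<path>` line segment, #008000→engrave S250 F3598: (55.781,55.005) → (35.205,123.760)

[6] `<path>` quadratic bezier, #000000→score S528 F1903: (76.260,24.751) → (81.985,49.080) → (85.872,70.222) → (87.920,88.177) → (88.129,102.944) → (86.500,114.523)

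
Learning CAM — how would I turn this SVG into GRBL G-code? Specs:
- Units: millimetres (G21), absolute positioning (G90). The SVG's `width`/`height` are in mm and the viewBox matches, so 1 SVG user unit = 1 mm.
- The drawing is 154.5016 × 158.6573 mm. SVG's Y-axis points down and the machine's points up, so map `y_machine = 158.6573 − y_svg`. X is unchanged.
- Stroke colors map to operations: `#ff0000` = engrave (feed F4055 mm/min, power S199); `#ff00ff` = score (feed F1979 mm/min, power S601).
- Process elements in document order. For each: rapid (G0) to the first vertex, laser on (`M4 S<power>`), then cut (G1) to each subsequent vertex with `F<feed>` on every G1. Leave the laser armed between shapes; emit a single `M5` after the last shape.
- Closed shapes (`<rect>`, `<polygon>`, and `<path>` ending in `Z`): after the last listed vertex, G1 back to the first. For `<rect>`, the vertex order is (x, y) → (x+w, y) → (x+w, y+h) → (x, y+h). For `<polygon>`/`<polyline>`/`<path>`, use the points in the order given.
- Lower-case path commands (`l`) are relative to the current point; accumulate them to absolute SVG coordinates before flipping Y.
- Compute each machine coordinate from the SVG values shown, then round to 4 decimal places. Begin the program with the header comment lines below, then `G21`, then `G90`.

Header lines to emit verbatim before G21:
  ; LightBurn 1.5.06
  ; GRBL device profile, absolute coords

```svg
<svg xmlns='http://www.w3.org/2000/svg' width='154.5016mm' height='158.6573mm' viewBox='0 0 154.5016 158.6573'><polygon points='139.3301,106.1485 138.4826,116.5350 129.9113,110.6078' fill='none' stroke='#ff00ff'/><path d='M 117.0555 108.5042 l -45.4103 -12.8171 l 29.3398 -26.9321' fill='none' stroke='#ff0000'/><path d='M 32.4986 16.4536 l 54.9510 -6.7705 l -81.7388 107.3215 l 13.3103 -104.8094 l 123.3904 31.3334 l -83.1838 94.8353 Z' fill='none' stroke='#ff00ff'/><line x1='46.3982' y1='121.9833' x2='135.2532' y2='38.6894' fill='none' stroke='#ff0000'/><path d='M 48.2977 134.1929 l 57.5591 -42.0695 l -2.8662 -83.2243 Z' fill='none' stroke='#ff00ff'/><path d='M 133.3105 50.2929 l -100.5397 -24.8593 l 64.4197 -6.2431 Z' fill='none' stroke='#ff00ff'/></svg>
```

; LightBurn 1.5.06
; GRBL device profile, absolute coords
G21
G90
G0 X139.3301 Y52.5088
M4 S601
G1 X138.4826 Y42.1223 F1979
G1 X129.9113 Y48.0495 F1979
G1 X139.3301 Y52.5088 F1979
G0 X117.0555 Y50.1531
M4 S199
G1 X71.6452 Y62.9702 F4055
G1 X100.9850 Y89.9023 F4055
G0 X32.4986 Y142.2037
M4 S601
G1 X87.4496 Y148.9742 F1979
G1 X5.7108 Y41.6527 F1979
G1 X19.0211 Y146.4621 F1979
G1 X142.4115 Y115.1287 F1979
G1 X59.2277 Y20.2934 F1979
G1 X32.4986 Y142.2037 F1979
G0 X46.3982 Y36.6740
M4 S199
G1 X135.2532 Y119.9679 F4055
G0 X48.2977 Y24.4644
M4 S601
G1 X105.8568 Y66.5339 F1979
G1 X102.9906 Y149.7582 F1979
G1 X48.2977 Y24.4644 F1979
G0 X133.3105 Y108.3644
M4 S601
G1 X32.7708 Y133.2237 F1979
G1 X97.1905 Y139.4668 F1979
G1 X133.3105 Y108.3644 F1979
M5

1 u = 1 mm; y_m = 158.6573 − y.

[1] `<polygon>` regular polygon, #ff00ff→score S601 F1979: (139.3301,52.5088) → (138.4826,42.1223) → (129.9113,48.0495) → (139.3301,52.5088) (closed)

[2] `<path>` open polyline, #ff0000→engrave S199 F4055: (117.0555,50.1531) → (71.6452,62.9702) → (100.9850,89.9023)

[3] `<path>` closed polygon, #ff00ff→score S601 F1979: (32.4986,142.2037) → (87.4496,148.9742) → (5.7108,41.6527) → (19.0211,146.4621) → (142.4115,115.1287) → (59.2277,20.2934) → (32.4986,142.2037) (closed)

[4] `<line>` line segment, #ff0000→engrave S199 F4055: (46.3982,36.6740) → (135.2532,119.9679)

[5] `<path>` closed polygon, #ff00ff→score S601 F1979: (48.2977,24.4644) → (105.8568,66.5339) → (102.9906,149.7582) → (48.2977,24.4644) (closed)

[6] `<path>` closed polygon, #ff00ff→score S601 F1979: (133.3105,108.3644) → (32.7708,133.2237) → (97.1905,139.4668) → (133.3105,108.3644) (closed)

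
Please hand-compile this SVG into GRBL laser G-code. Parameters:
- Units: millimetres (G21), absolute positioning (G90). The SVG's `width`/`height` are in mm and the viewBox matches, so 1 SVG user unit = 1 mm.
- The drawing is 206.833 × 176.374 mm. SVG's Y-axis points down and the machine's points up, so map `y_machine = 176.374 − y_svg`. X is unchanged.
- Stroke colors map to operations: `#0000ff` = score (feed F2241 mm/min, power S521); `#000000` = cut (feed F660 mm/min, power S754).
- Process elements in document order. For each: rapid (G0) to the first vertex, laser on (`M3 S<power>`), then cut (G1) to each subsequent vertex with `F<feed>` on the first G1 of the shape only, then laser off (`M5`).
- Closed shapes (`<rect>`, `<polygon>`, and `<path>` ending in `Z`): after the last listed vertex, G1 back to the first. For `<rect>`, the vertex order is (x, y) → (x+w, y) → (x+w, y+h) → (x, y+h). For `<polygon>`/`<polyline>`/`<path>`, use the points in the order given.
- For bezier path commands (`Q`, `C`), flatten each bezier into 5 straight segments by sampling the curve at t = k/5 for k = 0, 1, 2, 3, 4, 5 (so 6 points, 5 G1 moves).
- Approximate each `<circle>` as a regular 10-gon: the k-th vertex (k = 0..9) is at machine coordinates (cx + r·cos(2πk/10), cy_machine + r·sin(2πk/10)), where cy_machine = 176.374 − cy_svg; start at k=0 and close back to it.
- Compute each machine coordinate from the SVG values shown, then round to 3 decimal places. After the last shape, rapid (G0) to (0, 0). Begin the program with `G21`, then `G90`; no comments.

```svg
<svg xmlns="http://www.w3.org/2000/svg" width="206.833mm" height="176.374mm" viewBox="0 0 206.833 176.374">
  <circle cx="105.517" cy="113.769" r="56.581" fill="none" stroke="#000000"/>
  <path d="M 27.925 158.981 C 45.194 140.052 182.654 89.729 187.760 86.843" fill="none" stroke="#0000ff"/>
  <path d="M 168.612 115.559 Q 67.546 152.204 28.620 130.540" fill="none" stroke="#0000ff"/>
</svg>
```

G21
G90
G0 X162.098 Y62.605
M3 S754
G1 X151.292 Y95.862 F660
G1 X123.001 Y116.417
G1 X88.033 Y116.417
G1 X59.742 Y95.862
G1 X48.936 Y62.605
G1 X59.742 Y29.348
G1 X88.033 Y8.793
G1 X123.001 Y8.793
G1 X151.292 Y29.348
G1 X162.098 Y62.605
M5
G0 X27.925 Y17.393
M3 S521
G1 X50.689 Y31.887 F2241
G1 X90.177 Y50.132
G1 X134.266 Y68.343
G1 X170.834 Y82.738
G1 X187.760 Y89.531
M5
G0 X168.612 Y60.815
M3 S521
G1 X130.671 Y48.489 F2241
G1 X97.702 Y40.828
G1 X69.703 Y37.832
G1 X46.676 Y39.501
G1 X28.620 Y45.834
M5
G0 X0.000 Y0.000

Since the viewBox matches the mm dimensions, user units are millimetres directly. The only transform is the Y-flip y_m = 176.374 − y_svg.

Shape 1 is a circle drawn with `<circle>`. Its stroke #000000 means cut at S754, F660. After flipping Y the toolpath is (162.098,62.605) → (151.292,95.862) → (123.001,116.417) → (88.033,116.417) → (59.742,95.862) → (48.936,62.605) → (59.742,29.348) → (88.033,8.793) → (123.001,8.793) → (151.292,29.348) → (162.098,62.605), returning to the start.

Shape 2 is a cubic bezier drawn with `<path>`. Its stroke #0000ff means score at S521, F2241. After flipping Y the toolpath is (27.925,17.393) → (50.689,31.887) → (90.177,50.132) → (134.266,68.343) → (170.834,82.738) → (187.760,89.531).

Shape 3 is a quadratic bezier drawn with `<path>`. Its stroke #0000ff means score at S521, F2241. After flipping Y the toolpath is (168.612,60.815) → (130.671,48.489) → (97.702,40.828) → (69.703,37.832) → (46.676,39.501) → (28.620,45.834).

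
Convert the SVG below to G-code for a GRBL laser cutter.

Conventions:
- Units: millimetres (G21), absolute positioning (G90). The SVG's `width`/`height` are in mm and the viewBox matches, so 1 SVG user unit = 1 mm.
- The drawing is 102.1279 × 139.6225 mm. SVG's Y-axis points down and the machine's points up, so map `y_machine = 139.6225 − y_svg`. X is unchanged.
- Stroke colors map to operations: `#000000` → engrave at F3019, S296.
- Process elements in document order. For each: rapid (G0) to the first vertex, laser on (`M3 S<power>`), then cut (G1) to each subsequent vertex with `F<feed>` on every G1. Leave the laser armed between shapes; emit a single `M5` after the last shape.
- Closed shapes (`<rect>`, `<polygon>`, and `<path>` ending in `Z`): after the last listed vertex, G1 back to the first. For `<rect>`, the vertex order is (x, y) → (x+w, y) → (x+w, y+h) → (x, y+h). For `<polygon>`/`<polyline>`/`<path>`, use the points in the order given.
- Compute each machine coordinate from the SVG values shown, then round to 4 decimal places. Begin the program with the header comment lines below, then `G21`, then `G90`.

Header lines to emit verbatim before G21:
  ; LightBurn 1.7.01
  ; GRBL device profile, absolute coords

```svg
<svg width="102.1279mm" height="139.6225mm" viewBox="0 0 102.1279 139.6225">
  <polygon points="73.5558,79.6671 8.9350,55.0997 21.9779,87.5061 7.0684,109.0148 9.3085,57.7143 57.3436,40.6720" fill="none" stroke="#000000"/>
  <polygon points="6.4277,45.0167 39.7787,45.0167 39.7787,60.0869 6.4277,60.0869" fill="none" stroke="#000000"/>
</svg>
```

; LightBurn 1.7.01
; GRBL device profile, absolute coords
G21
G90
G0 X73.5558 Y59.9554
M3 S296
G1 X8.9350 Y84.5228 F3019
G1 X21.9779 Y52.1164 F3019
G1 X7.0684 Y30.6077 F3019
G1 X9.3085 Y81.9082 F3019
G1 X57.3436 Y98.9505 F3019
G1 X73.5558 Y59.9554 F3019
G0 X6.4277 Y94.6058
M3 S296
G1 X39.7787 Y94.6058 F3019
G1 X39.7787 Y79.5356 F3019
G1 X6.4277 Y79.5356 F3019
G1 X6.4277 Y94.6058 F3019
M5

Since the viewBox matches the mm dimensions, user units are millimetres directly. The only transform is the Y-flip y_m = 139.6225 − y_svg.

Shape 1 is a closed polygon drawn with `<polygon>`. Its stroke #000000 means engrave at S296, F3019. After flipping Y the toolpath is (73.5558,59.9554) → (8.9350,84.5228) → (21.9779,52.1164) → (7.0684,30.6077) → (9.3085,81.9082) → (57.3436,98.9505) → (73.5558,59.9554), returning to the start.

Shape 2 is a rectangle drawn with `<polygon>`. Its stroke #000000 means engrave at S296, F3019. After flipping Y the toolpath is (6.4277,94.6058) → (39.7787,94.6058) → (39.7787,79.5356) → (6.4277,79.5356) → (6.4277,94.6058), returning to the start.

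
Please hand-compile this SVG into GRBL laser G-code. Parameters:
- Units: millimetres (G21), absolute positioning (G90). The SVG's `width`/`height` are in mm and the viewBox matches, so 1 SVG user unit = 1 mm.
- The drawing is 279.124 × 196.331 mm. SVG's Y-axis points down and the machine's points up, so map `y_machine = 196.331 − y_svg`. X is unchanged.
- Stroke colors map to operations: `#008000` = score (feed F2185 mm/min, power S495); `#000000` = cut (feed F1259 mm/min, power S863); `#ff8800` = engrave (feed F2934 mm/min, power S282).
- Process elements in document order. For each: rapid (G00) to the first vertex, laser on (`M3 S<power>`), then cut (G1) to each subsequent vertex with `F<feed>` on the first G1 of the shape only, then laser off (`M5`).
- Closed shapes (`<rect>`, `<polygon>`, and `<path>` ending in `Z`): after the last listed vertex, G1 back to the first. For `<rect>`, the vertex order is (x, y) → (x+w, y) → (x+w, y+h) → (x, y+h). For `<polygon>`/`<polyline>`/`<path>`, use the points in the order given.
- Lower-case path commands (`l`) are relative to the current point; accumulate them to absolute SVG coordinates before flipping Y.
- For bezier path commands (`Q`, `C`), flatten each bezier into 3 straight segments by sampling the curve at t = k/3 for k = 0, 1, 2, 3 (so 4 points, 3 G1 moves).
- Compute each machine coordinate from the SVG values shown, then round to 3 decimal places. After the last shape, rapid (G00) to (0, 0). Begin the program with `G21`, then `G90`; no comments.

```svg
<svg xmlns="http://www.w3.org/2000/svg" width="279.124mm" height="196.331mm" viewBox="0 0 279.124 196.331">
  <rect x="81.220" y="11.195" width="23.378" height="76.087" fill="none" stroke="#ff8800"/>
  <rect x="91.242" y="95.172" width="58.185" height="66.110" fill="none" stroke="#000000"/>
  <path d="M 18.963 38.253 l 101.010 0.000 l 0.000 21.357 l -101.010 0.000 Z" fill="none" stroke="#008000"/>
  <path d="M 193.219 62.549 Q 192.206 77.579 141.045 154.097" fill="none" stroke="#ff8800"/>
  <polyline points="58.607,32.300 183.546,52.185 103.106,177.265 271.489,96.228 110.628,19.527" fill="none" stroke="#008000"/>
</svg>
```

G21
G90
G00 X81.220 Y185.136
M3 S282
G1 X104.598 Y185.136 F2934
G1 X104.598 Y109.049
G1 X81.220 Y109.049
G1 X81.220 Y185.136
M5
G00 X91.242 Y101.159
M3 S863
G1 X149.427 Y101.159 F1259
G1 X149.427 Y35.049
G1 X91.242 Y35.049
G1 X91.242 Y101.159
M5
G00 X18.963 Y158.078
M3 S495
G1 X119.973 Y158.078 F2185
G1 X119.973 Y136.721
G1 X18.963 Y136.721
G1 X18.963 Y158.078
M5
G00 X193.219 Y133.782
M3 S282
G1 X186.972 Y116.930 F2934
G1 X169.580 Y86.414
G1 X141.045 Y42.234
M5
G00 X58.607 Y164.031
M3 S495
G1 X183.546 Y144.146 F2185
G1 X103.106 Y19.066
G1 X271.489 Y100.103
G1 X110.628 Y176.804
M5
G00 X0.000 Y0.000

1 u = 1 mm; y_m = 196.331 − y.

[1] `<rect>` rectangle, #ff8800→engrave S282 F2934: (81.220,185.136) → (104.598,185.136) → (104.598,109.049) → (81.220,109.049) → (81.220,185.136) (closed)

[2] `<rect>` rectangle, #000000→cut S863 F1259: (91.242,101.159) → (149.427,101.159) → (149.427,35.049) → (91.242,35.049) → (91.242,101.159) (closed)

[3] `<path>` rectangle, #008000→score S495 F2185: (18.963,158.078) → (119.973,158.078) → (119.973,136.721) → (18.963,136.721) → (18.963,158.078) (closed)

[4] `<path>` quadratic bezier, #ff8800→engrave S282 F2934: (193.219,133.782) → (186.972,116.930) → (169.580,86.414) → (141.045,42.234)

[5] `<polyline>` open polyline, #008000→score S495 F2185: (58.607,164.031) → (183.546,144.146) → (103.106,19.066) → (271.489,100.103) → (110.628,176.804)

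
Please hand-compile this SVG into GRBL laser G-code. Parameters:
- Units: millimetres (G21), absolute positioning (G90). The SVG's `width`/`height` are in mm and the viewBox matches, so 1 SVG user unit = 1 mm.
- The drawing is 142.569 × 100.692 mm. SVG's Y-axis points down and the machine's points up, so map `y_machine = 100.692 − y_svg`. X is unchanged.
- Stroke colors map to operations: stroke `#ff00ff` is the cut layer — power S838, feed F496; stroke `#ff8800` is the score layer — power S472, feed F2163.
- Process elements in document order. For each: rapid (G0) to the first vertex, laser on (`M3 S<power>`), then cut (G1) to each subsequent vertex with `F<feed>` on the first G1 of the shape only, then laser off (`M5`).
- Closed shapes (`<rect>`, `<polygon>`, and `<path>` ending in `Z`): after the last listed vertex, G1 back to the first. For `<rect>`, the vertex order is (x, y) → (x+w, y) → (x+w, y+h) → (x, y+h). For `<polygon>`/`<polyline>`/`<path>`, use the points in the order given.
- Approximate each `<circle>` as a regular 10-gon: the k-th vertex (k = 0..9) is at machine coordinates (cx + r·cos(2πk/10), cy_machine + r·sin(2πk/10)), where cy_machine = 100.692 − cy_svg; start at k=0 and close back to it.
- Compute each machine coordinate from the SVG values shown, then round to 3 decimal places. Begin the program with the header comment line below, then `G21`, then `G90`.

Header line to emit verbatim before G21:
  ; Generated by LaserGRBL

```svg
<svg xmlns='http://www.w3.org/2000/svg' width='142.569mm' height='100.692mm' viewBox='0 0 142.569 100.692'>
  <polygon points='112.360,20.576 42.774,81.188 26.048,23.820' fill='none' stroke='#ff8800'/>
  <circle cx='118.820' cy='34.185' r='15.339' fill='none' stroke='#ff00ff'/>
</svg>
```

Since the viewBox matches the mm dimensions, user units are millimetres directly. The only transform is the Y-flip y_m = 100.692 − y_svg.

Shape 1 is a closed polygon drawn with `<polygon>`. Its stroke #ff8800 means score at S472, F2163. After flipping Y the toolpath is (112.360,80.116) → (42.774,19.504) → (26.048,76.872) → (112.360,80.116), returning to the start.

Shape 2 is a circle drawn with `<circle>`. Its stroke #ff00ff means cut at S838, F496. After flipping Y the toolpath is (134.159,66.507) → (131.230,75.523) → (123.560,81.095) → (114.080,81.095) → (106.410,75.523) → (103.481,66.507) → (106.410,57.491) → (114.080,51.919) → (123.560,51.919) → (131.230,57.491) → (134.159,66.507), returning to the start.

; Generated by LaserGRBL
G21
G90
G0 X112.360 Y80.116
M3 S472
G1 X42.774 Y19.504 F2163
G1 X26.048 Y76.872
G1 X112.360 Y80.116
M5
G0 X134.159 Y66.507
M3 S838
G1 X131.230 Y75.523 F496
G1 X123.560 Y81.095
G1 X114.080 Y81.095
G1 X106.410 Y75.523
G1 X103.481 Y66.507
G1 X106.410 Y57.491
G1 X114.080 Y51.919
G1 X123.560 Y51.919
G1 X131.230 Y57.491
G1 X134.159 Y66.507
M5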